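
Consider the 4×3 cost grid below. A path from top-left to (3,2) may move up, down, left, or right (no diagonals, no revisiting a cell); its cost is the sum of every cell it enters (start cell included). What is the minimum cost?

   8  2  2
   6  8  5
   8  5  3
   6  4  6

Take (0,0) -> (0,1) -> (0,2) -> (1,2) -> (2,2) -> (3,2) for a total of 8 + 2 + 2 + 5 + 3 + 6 = 26.

26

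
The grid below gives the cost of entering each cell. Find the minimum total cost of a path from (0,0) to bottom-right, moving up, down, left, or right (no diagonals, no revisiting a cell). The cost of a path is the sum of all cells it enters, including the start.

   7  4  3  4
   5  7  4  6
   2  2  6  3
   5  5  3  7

Best path: (0,0) -> (1,0) -> (2,0) -> (2,1) -> (3,1) -> (3,2) -> (3,3)
Cost: 7 + 5 + 2 + 2 + 5 + 3 + 7 = 31

31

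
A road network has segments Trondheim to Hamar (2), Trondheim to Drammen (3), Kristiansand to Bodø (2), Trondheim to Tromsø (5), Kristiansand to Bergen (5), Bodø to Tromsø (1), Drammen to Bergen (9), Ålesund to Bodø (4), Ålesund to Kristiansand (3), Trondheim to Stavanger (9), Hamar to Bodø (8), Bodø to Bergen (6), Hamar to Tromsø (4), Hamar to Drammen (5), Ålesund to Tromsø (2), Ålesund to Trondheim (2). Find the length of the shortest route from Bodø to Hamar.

Checking several routes:
Bodø-Tromsø-Hamar: 1 + 4 = 5
Bodø-Tromsø-Ålesund-Trondheim-Hamar: 1 + 2 + 2 + 2 = 7
Bodø-Hamar: 8
Bodø-Ålesund-Trondheim-Hamar: 4 + 2 + 2 = 8
Bodø-Tromsø-Trondheim-Hamar: 1 + 5 + 2 = 8
Shortest: 5 km.

5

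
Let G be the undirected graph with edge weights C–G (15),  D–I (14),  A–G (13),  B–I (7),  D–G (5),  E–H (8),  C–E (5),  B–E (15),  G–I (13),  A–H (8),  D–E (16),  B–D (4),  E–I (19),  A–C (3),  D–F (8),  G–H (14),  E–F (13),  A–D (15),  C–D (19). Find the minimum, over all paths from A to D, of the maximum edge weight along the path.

13

Checking several routes:
A-H-E-F-D: max(8, 8, 13, 8) = 13
A-G-D: max(13, 5) = 13
A-G-I-B-D: max(13, 13, 7, 4) = 13
A-C-E-F-D: max(3, 5, 13, 8) = 13
The minimum achievable maximum is 13.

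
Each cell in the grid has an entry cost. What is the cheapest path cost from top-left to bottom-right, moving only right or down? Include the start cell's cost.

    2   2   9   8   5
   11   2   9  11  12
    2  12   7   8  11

41

Take [0,0] -> [0,1] -> [1,1] -> [1,2] -> [2,2] -> [2,3] -> [2,4] for a total of 2 + 2 + 2 + 9 + 7 + 8 + 11 = 41.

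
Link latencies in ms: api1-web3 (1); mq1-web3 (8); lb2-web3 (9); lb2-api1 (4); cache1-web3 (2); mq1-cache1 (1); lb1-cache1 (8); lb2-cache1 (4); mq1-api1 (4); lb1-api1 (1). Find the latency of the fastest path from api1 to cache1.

3

Comparing a few candidate routes:
api1 → lb1 → cache1: 1 + 8 = 9
api1 → mq1 → cache1: 4 + 1 = 5
api1 → web3 → cache1: 1 + 2 = 3
api1 → web3 → mq1 → cache1: 1 + 8 + 1 = 10
api1 → lb2 → cache1: 4 + 4 = 8
Best route has total 3 ms.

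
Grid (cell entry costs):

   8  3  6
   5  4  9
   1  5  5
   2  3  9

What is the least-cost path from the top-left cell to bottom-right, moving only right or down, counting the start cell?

28

Path r0c0 → r1c0 → r2c0 → r3c0 → r3c1 → r3c2: 8 + 5 + 1 + 2 + 3 + 9 = 28.
For comparison, the top-then-right route costs 40.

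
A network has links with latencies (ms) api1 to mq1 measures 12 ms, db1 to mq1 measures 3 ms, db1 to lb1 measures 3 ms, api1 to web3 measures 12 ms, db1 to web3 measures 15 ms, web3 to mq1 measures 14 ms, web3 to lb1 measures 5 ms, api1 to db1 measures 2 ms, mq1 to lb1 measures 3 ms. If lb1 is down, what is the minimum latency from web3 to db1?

Comparing a few candidate routes:
web3 - db1: 15
web3 - mq1 - db1: 14 + 3 = 17
web3 - api1 - db1: 12 + 2 = 14
Best route has total 14 ms.

14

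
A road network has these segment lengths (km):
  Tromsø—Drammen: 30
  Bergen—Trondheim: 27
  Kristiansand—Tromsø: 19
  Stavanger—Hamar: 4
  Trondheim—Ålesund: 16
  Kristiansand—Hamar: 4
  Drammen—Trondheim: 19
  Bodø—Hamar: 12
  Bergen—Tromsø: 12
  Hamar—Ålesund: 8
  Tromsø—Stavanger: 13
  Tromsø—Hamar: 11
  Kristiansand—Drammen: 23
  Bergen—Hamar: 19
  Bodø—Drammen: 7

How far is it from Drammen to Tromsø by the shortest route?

Checking several routes:
Drammen -> Tromsø: 30
Drammen -> Bodø -> Hamar -> Tromsø: 7 + 12 + 11 = 30
Drammen -> Bodø -> Hamar -> Stavanger -> Tromsø: 7 + 12 + 4 + 13 = 36
The minimum is 30 km.

30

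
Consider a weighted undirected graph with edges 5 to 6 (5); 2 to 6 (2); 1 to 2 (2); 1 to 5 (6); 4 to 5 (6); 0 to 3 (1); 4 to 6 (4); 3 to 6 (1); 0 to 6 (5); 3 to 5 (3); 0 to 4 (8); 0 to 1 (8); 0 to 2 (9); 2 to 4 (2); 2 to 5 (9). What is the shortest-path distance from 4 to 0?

Checking several routes:
4 -> 6 -> 3 -> 0: 4 + 1 + 1 = 6
4 -> 0: 8
4 -> 2 -> 6 -> 3 -> 0: 2 + 2 + 1 + 1 = 6
Best route has total 6.

6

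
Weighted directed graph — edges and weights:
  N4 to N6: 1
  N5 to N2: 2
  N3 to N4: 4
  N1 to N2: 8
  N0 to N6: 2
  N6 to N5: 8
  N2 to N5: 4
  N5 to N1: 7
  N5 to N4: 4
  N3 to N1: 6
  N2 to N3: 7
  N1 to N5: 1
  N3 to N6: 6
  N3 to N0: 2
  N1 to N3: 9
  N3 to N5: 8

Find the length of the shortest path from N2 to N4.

A few of the N2→N4 routes:
N2-N5-N4: 4 + 4 = 8
N2-N3-N4: 7 + 4 = 11
N2-N3-N1-N5-N4: 7 + 6 + 1 + 4 = 18
N2-N3-N5-N4: 7 + 8 + 4 = 19
Shortest: 8.

8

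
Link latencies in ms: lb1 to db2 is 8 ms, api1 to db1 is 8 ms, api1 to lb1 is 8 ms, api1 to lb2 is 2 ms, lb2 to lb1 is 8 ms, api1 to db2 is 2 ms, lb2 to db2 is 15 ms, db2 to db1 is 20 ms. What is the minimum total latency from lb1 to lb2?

Comparing a few candidate routes:
lb1-api1-lb2: 8 + 2 = 10
lb1-lb2: 8
lb1-db2-lb2: 8 + 15 = 23
lb1-api1-db2-lb2: 8 + 2 + 15 = 25
lb1-db2-api1-lb2: 8 + 2 + 2 = 12
Shortest: 8 ms.

8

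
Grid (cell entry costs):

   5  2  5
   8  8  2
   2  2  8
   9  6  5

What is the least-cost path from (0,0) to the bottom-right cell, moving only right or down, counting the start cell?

27

Cheapest: [0,0] → [0,1] → [0,2] → [1,2] → [2,2] → [3,2]
  5 + 2 + 5 + 2 + 8 + 5 = 27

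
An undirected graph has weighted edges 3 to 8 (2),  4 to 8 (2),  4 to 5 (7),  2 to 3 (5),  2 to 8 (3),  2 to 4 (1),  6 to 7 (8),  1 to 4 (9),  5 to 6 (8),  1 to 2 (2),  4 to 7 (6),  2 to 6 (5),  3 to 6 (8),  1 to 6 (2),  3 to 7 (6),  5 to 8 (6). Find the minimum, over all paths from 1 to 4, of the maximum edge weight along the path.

2

Comparing a few candidate routes:
1 - 6 - 2 - 3 - 8 - 4: max(2, 5, 5, 2, 2) = 5
1 - 2 - 4: max(2, 1) = 2
1 - 2 - 8 - 4: max(2, 3, 2) = 3
1 - 2 - 3 - 8 - 4: max(2, 5, 2, 2) = 5
Best route has worst link 2.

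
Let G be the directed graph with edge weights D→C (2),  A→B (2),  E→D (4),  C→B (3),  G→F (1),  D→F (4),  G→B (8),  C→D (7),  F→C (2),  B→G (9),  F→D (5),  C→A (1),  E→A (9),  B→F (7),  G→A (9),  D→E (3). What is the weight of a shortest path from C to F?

10

Comparing a few candidate routes:
C → B → G → F: 3 + 9 + 1 = 13
C → A → B → F: 1 + 2 + 7 = 10
C → A → B → G → F: 1 + 2 + 9 + 1 = 13
C → D → F: 7 + 4 = 11
C → B → F: 3 + 7 = 10
Shortest: 10.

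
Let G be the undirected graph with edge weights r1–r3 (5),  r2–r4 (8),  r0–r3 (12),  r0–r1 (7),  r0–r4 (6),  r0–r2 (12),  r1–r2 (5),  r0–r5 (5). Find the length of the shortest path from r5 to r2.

17

Routes from r5 to r2:
r5-r0-r2: 5 + 12 = 17
r5-r0-r3-r1-r2: 5 + 12 + 5 + 5 = 27
r5-r0-r1-r2: 5 + 7 + 5 = 17
r5-r0-r4-r2: 5 + 6 + 8 = 19
Best route has total 17.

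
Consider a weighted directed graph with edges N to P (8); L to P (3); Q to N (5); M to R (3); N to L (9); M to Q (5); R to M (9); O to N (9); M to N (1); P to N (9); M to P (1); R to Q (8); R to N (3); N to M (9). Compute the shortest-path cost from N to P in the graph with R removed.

8

Candidate routes:
N-L-P: 9 + 3 = 12
N-P: 8
N-M-P: 9 + 1 = 10
Shortest: 8.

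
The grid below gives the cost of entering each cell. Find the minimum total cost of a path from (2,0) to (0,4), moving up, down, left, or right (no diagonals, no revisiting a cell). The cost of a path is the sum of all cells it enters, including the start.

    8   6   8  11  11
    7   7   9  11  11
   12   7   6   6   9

Path r2c0 → r1c0 → r1c1 → r0c1 → r0c2 → r0c3 → r0c4: 12 + 7 + 7 + 6 + 8 + 11 + 11 = 62.

62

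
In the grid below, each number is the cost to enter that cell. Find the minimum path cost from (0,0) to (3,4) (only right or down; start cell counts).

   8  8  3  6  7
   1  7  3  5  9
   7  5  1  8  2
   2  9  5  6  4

34

Take [0,0]→[1,0]→[1,1]→[1,2]→[2,2]→[2,3]→[2,4]→[3,4] for a total of 8 + 1 + 7 + 3 + 1 + 8 + 2 + 4 = 34.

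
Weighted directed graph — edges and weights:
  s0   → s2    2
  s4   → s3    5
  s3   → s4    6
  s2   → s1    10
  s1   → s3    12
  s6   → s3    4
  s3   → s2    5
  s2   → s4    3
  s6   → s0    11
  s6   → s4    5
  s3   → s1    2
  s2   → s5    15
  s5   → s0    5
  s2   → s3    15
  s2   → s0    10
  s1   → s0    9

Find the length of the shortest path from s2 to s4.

3

Routes from s2 to s4:
s2 -> s4: 3
s2 -> s1 -> s3 -> s4: 10 + 12 + 6 = 28
s2 -> s3 -> s4: 15 + 6 = 21
Best route has total 3.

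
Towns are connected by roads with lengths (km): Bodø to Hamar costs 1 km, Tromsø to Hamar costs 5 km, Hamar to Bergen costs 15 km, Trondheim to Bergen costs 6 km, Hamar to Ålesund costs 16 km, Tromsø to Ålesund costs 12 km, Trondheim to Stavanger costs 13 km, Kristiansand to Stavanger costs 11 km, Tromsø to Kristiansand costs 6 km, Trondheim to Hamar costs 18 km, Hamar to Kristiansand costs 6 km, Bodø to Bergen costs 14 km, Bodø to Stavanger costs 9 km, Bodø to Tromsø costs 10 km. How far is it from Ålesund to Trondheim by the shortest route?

34

Checking several routes:
Ålesund → Hamar → Trondheim: 16 + 18 = 34
Ålesund → Tromsø → Hamar → Bodø → Bergen → Trondheim: 12 + 5 + 1 + 14 + 6 = 38
Ålesund → Hamar → Bergen → Trondheim: 16 + 15 + 6 = 37
Ålesund → Tromsø → Hamar → Trondheim: 12 + 5 + 18 = 35
Ålesund → Hamar → Bodø → Bergen → Trondheim: 16 + 1 + 14 + 6 = 37
Shortest: 34 km.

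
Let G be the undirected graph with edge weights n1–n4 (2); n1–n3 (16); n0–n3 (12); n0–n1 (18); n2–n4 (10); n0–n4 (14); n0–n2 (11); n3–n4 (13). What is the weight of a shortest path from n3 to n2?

A few of the n3→n2 routes:
n3 -> n1 -> n4 -> n2: 16 + 2 + 10 = 28
n3 -> n4 -> n2: 13 + 10 = 23
n3 -> n4 -> n0 -> n2: 13 + 14 + 11 = 38
n3 -> n0 -> n2: 12 + 11 = 23
n3 -> n0 -> n4 -> n2: 12 + 14 + 10 = 36
The minimum is 23.

23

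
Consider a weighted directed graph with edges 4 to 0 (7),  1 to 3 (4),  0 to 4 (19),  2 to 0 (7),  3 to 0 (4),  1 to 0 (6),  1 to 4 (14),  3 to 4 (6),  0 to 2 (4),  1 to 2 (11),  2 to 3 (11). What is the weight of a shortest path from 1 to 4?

10

Comparing a few candidate routes:
1 -> 0 -> 2 -> 3 -> 4: 6 + 4 + 11 + 6 = 27
1 -> 3 -> 0 -> 4: 4 + 4 + 19 = 27
1 -> 0 -> 4: 6 + 19 = 25
1 -> 4: 14
1 -> 3 -> 4: 4 + 6 = 10
Best route has total 10.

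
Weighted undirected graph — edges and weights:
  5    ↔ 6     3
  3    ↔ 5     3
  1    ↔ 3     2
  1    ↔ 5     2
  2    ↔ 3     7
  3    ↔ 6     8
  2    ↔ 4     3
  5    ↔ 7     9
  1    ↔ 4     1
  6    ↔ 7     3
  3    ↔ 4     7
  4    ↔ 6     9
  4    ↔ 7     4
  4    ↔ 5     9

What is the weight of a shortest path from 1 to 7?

A few of the 1→7 routes:
1-3-4-7: 2 + 7 + 4 = 13
1-4-6-7: 1 + 9 + 3 = 13
1-5-6-7: 2 + 3 + 3 = 8
1-4-7: 1 + 4 = 5
1-3-5-6-7: 2 + 3 + 3 + 3 = 11
1-5-7: 2 + 9 = 11
Shortest: 5.

5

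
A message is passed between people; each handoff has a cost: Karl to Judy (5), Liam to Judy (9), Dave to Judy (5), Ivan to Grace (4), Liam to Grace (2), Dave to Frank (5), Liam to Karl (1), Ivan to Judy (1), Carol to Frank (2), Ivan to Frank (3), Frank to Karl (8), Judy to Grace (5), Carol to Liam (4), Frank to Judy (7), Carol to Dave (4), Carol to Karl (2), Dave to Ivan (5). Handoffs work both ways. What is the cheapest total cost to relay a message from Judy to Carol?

6

Checking several routes:
Judy → Karl → Carol: 5 + 2 = 7
Judy → Frank → Carol: 7 + 2 = 9
Judy → Ivan → Frank → Carol: 1 + 3 + 2 = 6
The minimum is 6.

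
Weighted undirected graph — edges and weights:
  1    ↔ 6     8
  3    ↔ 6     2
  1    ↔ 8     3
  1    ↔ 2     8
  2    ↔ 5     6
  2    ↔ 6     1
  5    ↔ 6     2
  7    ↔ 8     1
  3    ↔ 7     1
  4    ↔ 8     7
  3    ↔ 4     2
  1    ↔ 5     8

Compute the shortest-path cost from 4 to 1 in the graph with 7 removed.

10

Comparing a few candidate routes:
4 -> 3 -> 6 -> 2 -> 5 -> 1: 2 + 2 + 1 + 6 + 8 = 19
4 -> 8 -> 1: 7 + 3 = 10
4 -> 3 -> 6 -> 5 -> 1: 2 + 2 + 2 + 8 = 14
4 -> 3 -> 6 -> 1: 2 + 2 + 8 = 12
4 -> 3 -> 6 -> 2 -> 1: 2 + 2 + 1 + 8 = 13
Best route has total 10.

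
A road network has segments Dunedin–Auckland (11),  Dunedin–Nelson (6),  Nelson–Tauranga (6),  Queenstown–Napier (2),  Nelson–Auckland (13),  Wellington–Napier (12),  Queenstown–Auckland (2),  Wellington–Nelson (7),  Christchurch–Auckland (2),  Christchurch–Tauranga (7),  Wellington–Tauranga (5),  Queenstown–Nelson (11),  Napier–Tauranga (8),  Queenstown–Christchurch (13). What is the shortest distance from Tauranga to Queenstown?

Comparing a few candidate routes:
Tauranga → Christchurch → Auckland → Queenstown: 7 + 2 + 2 = 11
Tauranga → Napier → Queenstown: 8 + 2 = 10
Tauranga → Nelson → Queenstown: 6 + 11 = 17
The minimum is 10.

10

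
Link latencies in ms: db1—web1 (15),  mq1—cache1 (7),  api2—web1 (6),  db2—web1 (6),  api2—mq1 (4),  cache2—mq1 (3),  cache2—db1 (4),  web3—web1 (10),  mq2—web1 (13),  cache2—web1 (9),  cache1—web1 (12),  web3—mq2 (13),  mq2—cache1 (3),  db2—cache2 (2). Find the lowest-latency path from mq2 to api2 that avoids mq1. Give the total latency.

19

Routes from mq2 to api2 avoiding mq1:
mq2 -> web1 -> api2: 13 + 6 = 19
mq2 -> cache1 -> web1 -> api2: 3 + 12 + 6 = 21
mq2 -> web3 -> web1 -> api2: 13 + 10 + 6 = 29
Best route has total 19 ms.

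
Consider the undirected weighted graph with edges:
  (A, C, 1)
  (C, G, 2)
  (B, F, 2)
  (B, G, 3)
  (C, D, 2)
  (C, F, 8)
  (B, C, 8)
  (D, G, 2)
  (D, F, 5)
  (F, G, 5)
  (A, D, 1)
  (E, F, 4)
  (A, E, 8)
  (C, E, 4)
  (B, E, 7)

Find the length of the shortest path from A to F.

Checking several routes:
A-C-D-F: 1 + 2 + 5 = 8
A-D-G-F: 1 + 2 + 5 = 8
A-D-G-B-F: 1 + 2 + 3 + 2 = 8
A-C-G-F: 1 + 2 + 5 = 8
A-D-F: 1 + 5 = 6
A-C-G-B-F: 1 + 2 + 3 + 2 = 8
Best route has total 6.

6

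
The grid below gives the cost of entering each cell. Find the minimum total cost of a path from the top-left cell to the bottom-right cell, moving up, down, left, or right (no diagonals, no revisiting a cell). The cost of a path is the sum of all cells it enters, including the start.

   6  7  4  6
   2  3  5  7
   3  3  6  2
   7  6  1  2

23

One optimal route is r0c0→r1c0→r1c1→r2c1→r2c2→r3c2→r3c3.
Its cost is 6 + 2 + 3 + 3 + 6 + 1 + 2 = 23.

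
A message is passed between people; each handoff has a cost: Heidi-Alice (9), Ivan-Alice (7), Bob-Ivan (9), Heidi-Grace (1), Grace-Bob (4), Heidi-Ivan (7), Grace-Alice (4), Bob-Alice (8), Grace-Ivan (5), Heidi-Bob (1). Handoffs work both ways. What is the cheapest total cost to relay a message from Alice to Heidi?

Checking several routes:
Alice → Grace → Bob → Heidi: 4 + 4 + 1 = 9
Alice → Bob → Grace → Heidi: 8 + 4 + 1 = 13
Alice → Bob → Heidi: 8 + 1 = 9
Alice → Grace → Heidi: 4 + 1 = 5
Alice → Heidi: 9
Alice → Ivan → Grace → Heidi: 7 + 5 + 1 = 13
Best route has total 5.

5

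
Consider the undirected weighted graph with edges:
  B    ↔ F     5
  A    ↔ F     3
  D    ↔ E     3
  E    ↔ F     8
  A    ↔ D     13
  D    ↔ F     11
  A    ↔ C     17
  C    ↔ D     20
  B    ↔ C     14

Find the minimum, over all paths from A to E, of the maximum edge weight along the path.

8

A few of the A→E routes:
A → C → B → F → E: max(17, 14, 5, 8) = 17
A → D → F → E: max(13, 11, 8) = 13
A → F → D → E: max(3, 11, 3) = 11
A → F → E: max(3, 8) = 8
A → C → B → F → D → E: max(17, 14, 5, 11, 3) = 17
A → D → E: max(13, 3) = 13
Best route has worst link 8.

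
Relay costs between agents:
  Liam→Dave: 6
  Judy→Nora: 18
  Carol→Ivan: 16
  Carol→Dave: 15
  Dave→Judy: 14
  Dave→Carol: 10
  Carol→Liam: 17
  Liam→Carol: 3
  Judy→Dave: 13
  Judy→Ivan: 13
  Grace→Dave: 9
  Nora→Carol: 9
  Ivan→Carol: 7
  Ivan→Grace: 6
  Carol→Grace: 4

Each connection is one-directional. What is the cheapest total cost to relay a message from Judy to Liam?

37

Paths from Judy to Liam:
Judy-Dave-Carol-Liam: 13 + 10 + 17 = 40
Judy-Nora-Carol-Liam: 18 + 9 + 17 = 44
Judy-Ivan-Carol-Liam: 13 + 7 + 17 = 37
Judy-Ivan-Grace-Dave-Carol-Liam: 13 + 6 + 9 + 10 + 17 = 55
The minimum is 37.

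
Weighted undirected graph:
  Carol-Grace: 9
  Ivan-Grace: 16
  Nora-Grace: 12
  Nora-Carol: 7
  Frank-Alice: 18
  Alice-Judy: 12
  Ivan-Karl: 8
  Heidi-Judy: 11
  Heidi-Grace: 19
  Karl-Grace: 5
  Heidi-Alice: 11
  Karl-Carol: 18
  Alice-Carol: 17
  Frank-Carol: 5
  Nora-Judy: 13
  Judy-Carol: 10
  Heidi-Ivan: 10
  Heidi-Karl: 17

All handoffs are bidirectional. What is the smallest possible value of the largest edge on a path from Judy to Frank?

10

Some routes from Judy to Frank:
Judy -> Heidi -> Ivan -> Karl -> Grace -> Carol -> Frank: max(11, 10, 8, 5, 9, 5) = 11
Judy -> Alice -> Heidi -> Ivan -> Karl -> Grace -> Carol -> Frank: max(12, 11, 10, 8, 5, 9, 5) = 12
Judy -> Carol -> Frank: max(10, 5) = 10
Smallest bottleneck: 10.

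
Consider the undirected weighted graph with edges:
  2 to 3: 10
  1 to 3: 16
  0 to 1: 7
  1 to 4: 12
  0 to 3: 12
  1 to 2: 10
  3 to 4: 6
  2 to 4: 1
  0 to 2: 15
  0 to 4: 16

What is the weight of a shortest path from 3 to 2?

7

Comparing a few candidate routes:
3 -> 4 -> 2: 6 + 1 = 7
3 -> 1 -> 2: 16 + 10 = 26
3 -> 0 -> 2: 12 + 15 = 27
3 -> 2: 10
3 -> 4 -> 1 -> 2: 6 + 12 + 10 = 28
Best route has total 7.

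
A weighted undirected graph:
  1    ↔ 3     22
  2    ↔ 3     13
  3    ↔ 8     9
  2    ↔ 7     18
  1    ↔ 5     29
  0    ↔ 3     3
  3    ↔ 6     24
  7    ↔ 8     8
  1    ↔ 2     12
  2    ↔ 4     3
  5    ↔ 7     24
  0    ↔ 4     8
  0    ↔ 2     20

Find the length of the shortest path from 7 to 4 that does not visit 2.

Paths from 7 to 4 avoiding 2:
7-5-1-3-0-4: 24 + 29 + 22 + 3 + 8 = 86
7-8-3-0-4: 8 + 9 + 3 + 8 = 28
The minimum is 28.

28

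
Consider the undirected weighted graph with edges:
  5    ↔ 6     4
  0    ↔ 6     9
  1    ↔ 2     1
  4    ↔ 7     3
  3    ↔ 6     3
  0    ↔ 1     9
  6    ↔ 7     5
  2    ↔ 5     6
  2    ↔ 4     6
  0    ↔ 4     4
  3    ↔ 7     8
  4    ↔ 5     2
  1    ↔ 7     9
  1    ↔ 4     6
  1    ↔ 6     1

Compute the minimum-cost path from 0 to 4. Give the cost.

Comparing a few candidate routes:
0 -> 6 -> 1 -> 4: 9 + 1 + 6 = 16
0 -> 6 -> 5 -> 4: 9 + 4 + 2 = 15
0 -> 4: 4
0 -> 1 -> 4: 9 + 6 = 15
0 -> 1 -> 6 -> 5 -> 4: 9 + 1 + 4 + 2 = 16
0 -> 1 -> 2 -> 4: 9 + 1 + 6 = 16
Best route has total 4.

4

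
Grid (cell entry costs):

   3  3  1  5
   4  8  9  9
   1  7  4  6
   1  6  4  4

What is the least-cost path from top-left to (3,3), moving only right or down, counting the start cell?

23

Cheapest: r0c0 -> r1c0 -> r2c0 -> r3c0 -> r3c1 -> r3c2 -> r3c3
  3 + 4 + 1 + 1 + 6 + 4 + 4 = 23
For comparison, the top-then-right route costs 31.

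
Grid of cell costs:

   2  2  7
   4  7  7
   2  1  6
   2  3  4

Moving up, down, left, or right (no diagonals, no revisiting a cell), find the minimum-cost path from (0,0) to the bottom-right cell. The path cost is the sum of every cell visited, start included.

Path [0,0]→[1,0]→[2,0]→[2,1]→[3,1]→[3,2]: 2 + 4 + 2 + 1 + 3 + 4 = 16.

16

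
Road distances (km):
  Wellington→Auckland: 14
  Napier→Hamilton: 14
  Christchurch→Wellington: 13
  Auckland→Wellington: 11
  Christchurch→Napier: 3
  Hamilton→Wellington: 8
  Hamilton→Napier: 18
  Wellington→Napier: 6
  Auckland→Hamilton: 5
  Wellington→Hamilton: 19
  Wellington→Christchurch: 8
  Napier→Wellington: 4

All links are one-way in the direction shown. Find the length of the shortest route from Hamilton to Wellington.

8

Paths from Hamilton to Wellington:
Hamilton → Wellington: 8
Hamilton → Napier → Wellington: 18 + 4 = 22
Shortest: 8 km.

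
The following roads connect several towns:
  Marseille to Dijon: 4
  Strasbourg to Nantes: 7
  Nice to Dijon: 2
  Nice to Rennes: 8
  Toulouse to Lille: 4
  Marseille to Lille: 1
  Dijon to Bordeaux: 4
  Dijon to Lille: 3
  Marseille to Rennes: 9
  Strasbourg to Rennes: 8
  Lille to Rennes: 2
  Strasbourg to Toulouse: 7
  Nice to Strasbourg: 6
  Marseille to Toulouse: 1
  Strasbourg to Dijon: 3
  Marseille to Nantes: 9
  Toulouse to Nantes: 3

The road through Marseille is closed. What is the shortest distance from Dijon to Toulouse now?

7

Some routes from Dijon to Toulouse avoiding Marseille:
Dijon-Nice-Strasbourg-Toulouse: 2 + 6 + 7 = 15
Dijon-Strasbourg-Nantes-Toulouse: 3 + 7 + 3 = 13
Dijon-Lille-Toulouse: 3 + 4 = 7
Dijon-Strasbourg-Toulouse: 3 + 7 = 10
The minimum is 7.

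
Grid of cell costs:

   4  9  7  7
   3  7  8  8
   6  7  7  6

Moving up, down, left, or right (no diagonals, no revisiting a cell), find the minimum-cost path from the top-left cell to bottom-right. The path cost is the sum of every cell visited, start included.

Cheapest: r0c0→r1c0→r2c0→r2c1→r2c2→r2c3
  4 + 3 + 6 + 7 + 7 + 6 = 33

33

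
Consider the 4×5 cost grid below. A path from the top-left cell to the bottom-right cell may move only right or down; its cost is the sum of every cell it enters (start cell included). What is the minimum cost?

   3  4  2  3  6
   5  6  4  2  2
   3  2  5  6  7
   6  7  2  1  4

Take r0c0→r0c1→r0c2→r0c3→r1c3→r2c3→r3c3→r3c4 for a total of 3 + 4 + 2 + 3 + 2 + 6 + 1 + 4 = 25.

25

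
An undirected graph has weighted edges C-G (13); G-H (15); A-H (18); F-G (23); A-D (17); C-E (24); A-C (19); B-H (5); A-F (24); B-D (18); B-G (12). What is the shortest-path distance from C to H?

Some routes from C to H:
C → G → F → A → H: 13 + 23 + 24 + 18 = 78
C → A → D → B → H: 19 + 17 + 18 + 5 = 59
C → G → B → H: 13 + 12 + 5 = 30
C → G → B → D → A → H: 13 + 12 + 18 + 17 + 18 = 78
C → A → H: 19 + 18 = 37
C → G → H: 13 + 15 = 28
The minimum is 28.

28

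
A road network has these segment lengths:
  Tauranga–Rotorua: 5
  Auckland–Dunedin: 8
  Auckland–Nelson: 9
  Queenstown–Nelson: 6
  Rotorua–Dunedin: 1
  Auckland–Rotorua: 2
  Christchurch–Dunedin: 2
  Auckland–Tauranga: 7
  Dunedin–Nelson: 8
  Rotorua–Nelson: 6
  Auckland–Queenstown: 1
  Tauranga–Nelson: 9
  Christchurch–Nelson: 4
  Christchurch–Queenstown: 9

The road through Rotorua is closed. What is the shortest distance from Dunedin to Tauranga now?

Some routes from Dunedin to Tauranga avoiding Rotorua:
Dunedin-Christchurch-Nelson-Tauranga: 2 + 4 + 9 = 15
Dunedin-Nelson-Tauranga: 8 + 9 = 17
Dunedin-Auckland-Tauranga: 8 + 7 = 15
Best route has total 15.

15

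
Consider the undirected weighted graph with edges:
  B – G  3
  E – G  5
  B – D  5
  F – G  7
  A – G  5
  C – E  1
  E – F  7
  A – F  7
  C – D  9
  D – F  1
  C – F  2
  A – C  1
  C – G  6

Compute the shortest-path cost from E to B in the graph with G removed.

9

A few of the E→B routes:
E - C - D - B: 1 + 9 + 5 = 15
E - C - A - F - D - B: 1 + 1 + 7 + 1 + 5 = 15
E - F - D - B: 7 + 1 + 5 = 13
E - C - F - D - B: 1 + 2 + 1 + 5 = 9
The minimum is 9.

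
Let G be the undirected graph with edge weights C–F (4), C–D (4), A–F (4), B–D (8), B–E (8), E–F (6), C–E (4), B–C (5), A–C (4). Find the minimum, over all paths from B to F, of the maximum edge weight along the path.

5

Comparing a few candidate routes:
B-E-F: max(8, 6) = 8
B-C-A-F: max(5, 4, 4) = 5
B-C-F: max(5, 4) = 5
B-E-C-A-F: max(8, 4, 4, 4) = 8
B-C-E-F: max(5, 4, 6) = 6
B-E-C-F: max(8, 4, 4) = 8
Best route has worst link 5.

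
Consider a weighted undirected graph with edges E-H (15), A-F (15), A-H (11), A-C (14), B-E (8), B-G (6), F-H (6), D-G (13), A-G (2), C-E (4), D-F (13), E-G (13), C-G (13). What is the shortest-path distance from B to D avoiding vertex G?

42

Comparing a few candidate routes:
B→E→C→A→F→D: 8 + 4 + 14 + 15 + 13 = 54
B→E→C→A→H→F→D: 8 + 4 + 14 + 11 + 6 + 13 = 56
B→E→H→F→D: 8 + 15 + 6 + 13 = 42
Shortest: 42.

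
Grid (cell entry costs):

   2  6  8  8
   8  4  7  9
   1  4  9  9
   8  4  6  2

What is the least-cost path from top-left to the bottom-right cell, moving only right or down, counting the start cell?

Best path: (0,0)→(1,0)→(2,0)→(2,1)→(3,1)→(3,2)→(3,3)
Cost: 2 + 8 + 1 + 4 + 4 + 6 + 2 = 27
For comparison, the top-then-right route costs 44.

27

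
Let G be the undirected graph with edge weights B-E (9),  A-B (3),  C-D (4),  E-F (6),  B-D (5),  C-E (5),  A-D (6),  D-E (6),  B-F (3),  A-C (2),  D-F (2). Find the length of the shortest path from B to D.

A few of the B→D routes:
B→F→D: 3 + 2 = 5
B→A→D: 3 + 6 = 9
B→D: 5
B→A→C→D: 3 + 2 + 4 = 9
Shortest: 5.

5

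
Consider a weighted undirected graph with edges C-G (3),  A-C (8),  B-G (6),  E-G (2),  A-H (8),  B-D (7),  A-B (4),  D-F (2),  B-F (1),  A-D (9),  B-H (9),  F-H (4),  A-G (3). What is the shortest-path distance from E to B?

A few of the E→B routes:
E-G-C-A-B: 2 + 3 + 8 + 4 = 17
E-G-A-B: 2 + 3 + 4 = 9
E-G-B: 2 + 6 = 8
The minimum is 8.

8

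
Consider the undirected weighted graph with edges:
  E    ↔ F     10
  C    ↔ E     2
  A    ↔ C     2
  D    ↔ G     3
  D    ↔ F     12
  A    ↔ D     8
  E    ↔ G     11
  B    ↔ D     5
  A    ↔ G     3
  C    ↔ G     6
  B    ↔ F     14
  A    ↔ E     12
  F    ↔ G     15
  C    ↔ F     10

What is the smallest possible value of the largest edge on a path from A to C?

2

A few of the A→C routes:
A→G→C: max(3, 6) = 6
A→C: max(2) = 2
A→D→G→C: max(8, 3, 6) = 8
A→G→E→F→C: max(3, 11, 10, 10) = 11
Smallest bottleneck: 2.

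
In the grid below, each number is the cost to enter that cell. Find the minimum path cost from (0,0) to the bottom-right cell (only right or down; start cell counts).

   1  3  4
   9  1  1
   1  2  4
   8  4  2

Take r0c0 -> r0c1 -> r1c1 -> r1c2 -> r2c2 -> r3c2 for a total of 1 + 3 + 1 + 1 + 4 + 2 = 12.
For comparison, the top-then-right route costs 15.

12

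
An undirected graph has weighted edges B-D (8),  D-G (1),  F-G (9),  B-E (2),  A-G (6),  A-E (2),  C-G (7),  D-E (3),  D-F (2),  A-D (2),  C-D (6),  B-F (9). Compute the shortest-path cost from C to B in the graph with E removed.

14

Checking several routes:
C-G-D-B: 7 + 1 + 8 = 16
C-D-B: 6 + 8 = 14
C-D-F-B: 6 + 2 + 9 = 17
C-D-G-F-B: 6 + 1 + 9 + 9 = 25
C-G-A-D-B: 7 + 6 + 2 + 8 = 23
C-G-D-F-B: 7 + 1 + 2 + 9 = 19
The minimum is 14.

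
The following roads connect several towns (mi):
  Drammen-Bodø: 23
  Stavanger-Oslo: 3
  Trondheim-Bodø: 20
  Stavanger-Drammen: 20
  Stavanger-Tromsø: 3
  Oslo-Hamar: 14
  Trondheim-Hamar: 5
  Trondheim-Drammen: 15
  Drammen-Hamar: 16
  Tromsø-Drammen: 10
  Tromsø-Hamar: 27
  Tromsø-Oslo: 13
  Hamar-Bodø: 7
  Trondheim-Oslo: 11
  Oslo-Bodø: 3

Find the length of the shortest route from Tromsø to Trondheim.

Checking several routes:
Tromsø → Oslo → Bodø → Hamar → Trondheim: 13 + 3 + 7 + 5 = 28
Tromsø → Stavanger → Oslo → Trondheim: 3 + 3 + 11 = 17
Tromsø → Stavanger → Oslo → Hamar → Trondheim: 3 + 3 + 14 + 5 = 25
Tromsø → Stavanger → Oslo → Bodø → Hamar → Trondheim: 3 + 3 + 3 + 7 + 5 = 21
Tromsø → Oslo → Trondheim: 13 + 11 = 24
Tromsø → Drammen → Trondheim: 10 + 15 = 25
Best route has total 17 mi.

17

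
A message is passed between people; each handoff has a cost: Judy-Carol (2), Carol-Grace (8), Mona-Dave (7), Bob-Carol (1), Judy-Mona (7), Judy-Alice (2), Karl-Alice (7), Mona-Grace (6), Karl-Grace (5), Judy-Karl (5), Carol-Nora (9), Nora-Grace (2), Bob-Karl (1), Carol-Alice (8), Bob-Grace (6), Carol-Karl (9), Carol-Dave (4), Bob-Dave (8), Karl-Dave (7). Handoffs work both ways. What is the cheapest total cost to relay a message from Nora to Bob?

Some routes from Nora to Bob:
Nora → Carol → Bob: 9 + 1 = 10
Nora → Grace → Bob: 2 + 6 = 8
Nora → Grace → Karl → Bob: 2 + 5 + 1 = 8
Shortest: 8.

8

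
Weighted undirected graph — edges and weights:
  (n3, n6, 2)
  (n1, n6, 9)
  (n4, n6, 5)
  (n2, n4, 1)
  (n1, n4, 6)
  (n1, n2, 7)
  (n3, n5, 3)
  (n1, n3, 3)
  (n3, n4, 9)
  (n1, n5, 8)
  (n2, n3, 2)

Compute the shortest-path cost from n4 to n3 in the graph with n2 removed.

7

Checking several routes:
n4 -> n3: 9
n4 -> n1 -> n3: 6 + 3 = 9
n4 -> n6 -> n3: 5 + 2 = 7
n4 -> n6 -> n1 -> n3: 5 + 9 + 3 = 17
Best route has total 7.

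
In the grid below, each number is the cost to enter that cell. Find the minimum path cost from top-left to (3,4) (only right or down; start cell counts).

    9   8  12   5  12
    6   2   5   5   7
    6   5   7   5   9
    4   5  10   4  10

46

One optimal route is r0c0 -> r1c0 -> r1c1 -> r1c2 -> r1c3 -> r2c3 -> r3c3 -> r3c4.
Its cost is 9 + 6 + 2 + 5 + 5 + 5 + 4 + 10 = 46.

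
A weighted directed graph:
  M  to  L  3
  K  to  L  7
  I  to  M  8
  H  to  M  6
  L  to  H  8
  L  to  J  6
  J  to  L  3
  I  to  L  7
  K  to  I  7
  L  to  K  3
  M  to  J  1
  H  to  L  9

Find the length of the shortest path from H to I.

Routes from H to I:
H → L → K → I: 9 + 3 + 7 = 19
H → M → L → K → I: 6 + 3 + 3 + 7 = 19
H → M → J → L → K → I: 6 + 1 + 3 + 3 + 7 = 20
Best route has total 19.

19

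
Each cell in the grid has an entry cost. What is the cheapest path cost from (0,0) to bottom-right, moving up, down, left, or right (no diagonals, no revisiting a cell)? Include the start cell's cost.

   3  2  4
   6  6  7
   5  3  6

Path r0c0 r0c1 r1c1 r2c1 r2c2: 3 + 2 + 6 + 3 + 6 = 20.

20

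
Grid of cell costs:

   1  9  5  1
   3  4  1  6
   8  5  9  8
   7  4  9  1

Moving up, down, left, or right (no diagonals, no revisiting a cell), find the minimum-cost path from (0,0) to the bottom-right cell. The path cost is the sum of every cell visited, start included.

24

Path (0,0) -> (1,0) -> (1,1) -> (1,2) -> (1,3) -> (2,3) -> (3,3): 1 + 3 + 4 + 1 + 6 + 8 + 1 = 24.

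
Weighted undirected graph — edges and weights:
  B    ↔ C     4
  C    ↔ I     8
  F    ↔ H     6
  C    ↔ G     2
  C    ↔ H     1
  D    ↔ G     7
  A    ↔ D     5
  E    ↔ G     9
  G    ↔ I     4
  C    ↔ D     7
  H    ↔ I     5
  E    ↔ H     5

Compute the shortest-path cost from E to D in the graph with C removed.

Candidate routes:
E→G→D: 9 + 7 = 16
E→H→I→G→D: 5 + 5 + 4 + 7 = 21
Best route has total 16.

16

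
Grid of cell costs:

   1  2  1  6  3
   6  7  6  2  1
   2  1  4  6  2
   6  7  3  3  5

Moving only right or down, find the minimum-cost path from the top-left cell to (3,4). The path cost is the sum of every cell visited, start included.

20

Best path: (0,0) -> (0,1) -> (0,2) -> (0,3) -> (1,3) -> (1,4) -> (2,4) -> (3,4)
Cost: 1 + 2 + 1 + 6 + 2 + 1 + 2 + 5 = 20
For comparison, the top-then-right route costs 21.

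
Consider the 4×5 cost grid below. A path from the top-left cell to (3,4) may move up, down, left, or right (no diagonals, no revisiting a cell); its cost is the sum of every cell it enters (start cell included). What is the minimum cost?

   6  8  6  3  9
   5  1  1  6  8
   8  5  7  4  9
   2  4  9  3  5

Best path: r0c0→r1c0→r1c1→r1c2→r1c3→r2c3→r3c3→r3c4
Cost: 6 + 5 + 1 + 1 + 6 + 4 + 3 + 5 = 31

31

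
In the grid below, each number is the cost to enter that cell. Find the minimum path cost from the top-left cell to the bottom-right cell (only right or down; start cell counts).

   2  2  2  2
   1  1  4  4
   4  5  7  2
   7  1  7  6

20

Path [0,0]→[0,1]→[0,2]→[0,3]→[1,3]→[2,3]→[3,3]: 2 + 2 + 2 + 2 + 4 + 2 + 6 = 20.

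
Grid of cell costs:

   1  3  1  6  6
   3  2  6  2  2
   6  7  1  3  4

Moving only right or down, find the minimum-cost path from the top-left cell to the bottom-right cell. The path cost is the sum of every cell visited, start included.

19

One optimal route is [0,0]→[0,1]→[0,2]→[0,3]→[1,3]→[1,4]→[2,4].
Its cost is 1 + 3 + 1 + 6 + 2 + 2 + 4 = 19.
For comparison, the top-then-right route costs 23.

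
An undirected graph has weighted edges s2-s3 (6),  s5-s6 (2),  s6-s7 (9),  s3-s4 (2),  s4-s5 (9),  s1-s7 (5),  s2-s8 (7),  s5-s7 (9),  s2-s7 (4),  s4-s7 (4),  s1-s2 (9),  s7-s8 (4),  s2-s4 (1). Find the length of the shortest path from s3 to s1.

Checking several routes:
s3→s4→s2→s7→s1: 2 + 1 + 4 + 5 = 12
s3→s4→s7→s1: 2 + 4 + 5 = 11
s3→s4→s2→s1: 2 + 1 + 9 = 12
s3→s2→s1: 6 + 9 = 15
s3→s2→s7→s1: 6 + 4 + 5 = 15
Best route has total 11.

11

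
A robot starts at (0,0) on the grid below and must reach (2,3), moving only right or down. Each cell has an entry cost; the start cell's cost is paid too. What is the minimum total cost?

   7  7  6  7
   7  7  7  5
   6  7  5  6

Take (0,0) (0,1) (0,2) (0,3) (1,3) (2,3) for a total of 7 + 7 + 6 + 7 + 5 + 6 = 38.

38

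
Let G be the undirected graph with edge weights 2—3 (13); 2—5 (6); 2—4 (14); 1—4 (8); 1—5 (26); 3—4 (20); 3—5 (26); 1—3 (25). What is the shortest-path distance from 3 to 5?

A few of the 3→5 routes:
3 - 2 - 5: 13 + 6 = 19
3 - 5: 26
3 - 4 - 2 - 5: 20 + 14 + 6 = 40
The minimum is 19.

19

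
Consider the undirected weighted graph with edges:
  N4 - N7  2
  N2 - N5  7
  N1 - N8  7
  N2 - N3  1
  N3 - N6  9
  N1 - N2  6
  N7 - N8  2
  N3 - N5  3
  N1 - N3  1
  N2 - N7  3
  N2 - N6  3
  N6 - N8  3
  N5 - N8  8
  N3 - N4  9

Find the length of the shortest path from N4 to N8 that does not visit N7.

16

A few of the N4→N8 routes:
N4 -> N3 -> N6 -> N8: 9 + 9 + 3 = 21
N4 -> N3 -> N2 -> N6 -> N8: 9 + 1 + 3 + 3 = 16
N4 -> N3 -> N5 -> N8: 9 + 3 + 8 = 20
N4 -> N3 -> N1 -> N2 -> N6 -> N8: 9 + 1 + 6 + 3 + 3 = 22
N4 -> N3 -> N1 -> N8: 9 + 1 + 7 = 17
The minimum is 16.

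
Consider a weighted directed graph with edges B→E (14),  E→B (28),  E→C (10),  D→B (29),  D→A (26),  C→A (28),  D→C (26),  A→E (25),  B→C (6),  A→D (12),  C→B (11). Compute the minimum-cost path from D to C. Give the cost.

26

Some routes from D to C:
D-B-E-C: 29 + 14 + 10 = 53
D-B-C: 29 + 6 = 35
D-C: 26
D-A-E-C: 26 + 25 + 10 = 61
The minimum is 26.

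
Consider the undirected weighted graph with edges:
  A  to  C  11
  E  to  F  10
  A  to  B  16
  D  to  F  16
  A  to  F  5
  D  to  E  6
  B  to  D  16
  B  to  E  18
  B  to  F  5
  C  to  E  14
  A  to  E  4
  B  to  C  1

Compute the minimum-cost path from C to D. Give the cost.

Checking several routes:
C→A→E→D: 11 + 4 + 6 = 21
C→B→F→A→E→D: 1 + 5 + 5 + 4 + 6 = 21
C→B→D: 1 + 16 = 17
C→E→D: 14 + 6 = 20
Best route has total 17.

17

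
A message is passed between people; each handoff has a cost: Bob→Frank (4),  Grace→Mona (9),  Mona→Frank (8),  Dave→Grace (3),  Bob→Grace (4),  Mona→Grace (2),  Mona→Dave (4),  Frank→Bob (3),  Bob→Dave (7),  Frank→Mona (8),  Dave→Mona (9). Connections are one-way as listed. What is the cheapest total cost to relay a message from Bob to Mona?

Comparing a few candidate routes:
Bob-Frank-Mona: 4 + 8 = 12
Bob-Grace-Mona: 4 + 9 = 13
Bob-Dave-Mona: 7 + 9 = 16
Shortest: 12.

12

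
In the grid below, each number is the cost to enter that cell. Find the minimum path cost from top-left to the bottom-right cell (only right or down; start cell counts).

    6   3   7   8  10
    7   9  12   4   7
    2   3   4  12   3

Best path: (0,0) -> (1,0) -> (2,0) -> (2,1) -> (2,2) -> (2,3) -> (2,4)
Cost: 6 + 7 + 2 + 3 + 4 + 12 + 3 = 37
For comparison, the top-then-right route costs 44.

37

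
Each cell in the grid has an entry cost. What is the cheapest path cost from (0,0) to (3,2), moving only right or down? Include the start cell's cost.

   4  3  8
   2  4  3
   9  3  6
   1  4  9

26

Cheapest: (0,0)→(1,0)→(1,1)→(2,1)→(3,1)→(3,2)
  4 + 2 + 4 + 3 + 4 + 9 = 26
For comparison, the top-then-right route costs 33.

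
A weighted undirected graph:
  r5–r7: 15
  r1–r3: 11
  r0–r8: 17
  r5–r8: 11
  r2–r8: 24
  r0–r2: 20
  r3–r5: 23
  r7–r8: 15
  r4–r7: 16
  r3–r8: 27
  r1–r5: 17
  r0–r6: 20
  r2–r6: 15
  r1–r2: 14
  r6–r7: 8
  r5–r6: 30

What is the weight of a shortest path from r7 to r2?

23

A few of the r7→r2 routes:
r7→r5→r8→r2: 15 + 11 + 24 = 50
r7→r8→r2: 15 + 24 = 39
r7→r6→r2: 8 + 15 = 23
r7→r5→r1→r2: 15 + 17 + 14 = 46
r7→r6→r0→r2: 8 + 20 + 20 = 48
Best route has total 23.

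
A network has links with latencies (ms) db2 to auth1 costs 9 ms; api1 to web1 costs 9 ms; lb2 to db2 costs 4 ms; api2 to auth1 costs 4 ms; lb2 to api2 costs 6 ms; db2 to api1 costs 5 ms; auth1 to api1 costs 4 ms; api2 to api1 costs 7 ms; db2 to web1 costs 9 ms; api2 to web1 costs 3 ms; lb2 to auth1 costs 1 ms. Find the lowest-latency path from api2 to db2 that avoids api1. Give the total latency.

9

Paths from api2 to db2 avoiding api1:
api2 - web1 - db2: 3 + 9 = 12
api2 - auth1 - lb2 - db2: 4 + 1 + 4 = 9
api2 - lb2 - db2: 6 + 4 = 10
api2 - lb2 - auth1 - db2: 6 + 1 + 9 = 16
api2 - auth1 - db2: 4 + 9 = 13
Best route has total 9 ms.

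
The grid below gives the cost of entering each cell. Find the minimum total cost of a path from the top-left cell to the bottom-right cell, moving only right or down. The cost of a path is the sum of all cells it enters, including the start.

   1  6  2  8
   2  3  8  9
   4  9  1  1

Cheapest: r0c0 r1c0 r1c1 r1c2 r2c2 r2c3
  1 + 2 + 3 + 8 + 1 + 1 = 16
(Top row then right column would cost 27.)

16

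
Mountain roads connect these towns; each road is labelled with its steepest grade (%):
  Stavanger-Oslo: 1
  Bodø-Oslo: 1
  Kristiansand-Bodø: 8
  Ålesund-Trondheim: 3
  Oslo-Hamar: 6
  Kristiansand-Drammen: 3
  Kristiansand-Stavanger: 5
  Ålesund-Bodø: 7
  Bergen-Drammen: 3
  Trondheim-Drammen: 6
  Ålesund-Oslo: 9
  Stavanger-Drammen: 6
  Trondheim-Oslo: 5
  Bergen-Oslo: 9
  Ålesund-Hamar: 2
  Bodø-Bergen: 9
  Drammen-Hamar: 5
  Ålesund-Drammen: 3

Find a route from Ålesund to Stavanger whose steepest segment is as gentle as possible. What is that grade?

5

Checking several routes:
Ålesund-Hamar-Drammen-Kristiansand-Stavanger: max(2, 5, 3, 5) = 5
Ålesund-Trondheim-Drammen-Hamar-Oslo-Stavanger: max(3, 6, 5, 6, 1) = 6
Ålesund-Trondheim-Oslo-Stavanger: max(3, 5, 1) = 5
Ålesund-Trondheim-Drammen-Stavanger: max(3, 6, 6) = 6
Ålesund-Drammen-Kristiansand-Stavanger: max(3, 3, 5) = 5
Best route has worst link 5%.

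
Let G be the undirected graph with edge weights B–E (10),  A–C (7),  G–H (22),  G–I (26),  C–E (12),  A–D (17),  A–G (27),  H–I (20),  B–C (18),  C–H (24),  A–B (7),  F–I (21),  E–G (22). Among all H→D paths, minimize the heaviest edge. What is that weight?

Comparing a few candidate routes:
H→G→E→C→B→A→D: max(22, 22, 12, 18, 7, 17) = 22
H→G→E→B→A→D: max(22, 22, 10, 7, 17) = 22
H→G→E→C→A→D: max(22, 22, 12, 7, 17) = 22
H→C→A→D: max(24, 7, 17) = 24
H→G→E→B→C→A→D: max(22, 22, 10, 18, 7, 17) = 22
Best route has worst link 22.

22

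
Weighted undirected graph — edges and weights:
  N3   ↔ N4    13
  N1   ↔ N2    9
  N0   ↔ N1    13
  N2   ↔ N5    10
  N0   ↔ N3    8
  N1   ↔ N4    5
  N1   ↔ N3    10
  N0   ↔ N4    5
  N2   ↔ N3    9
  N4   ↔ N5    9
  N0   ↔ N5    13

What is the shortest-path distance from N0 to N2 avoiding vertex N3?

Paths from N0 to N2 avoiding N3:
N0→N1→N4→N5→N2: 13 + 5 + 9 + 10 = 37
N0→N5→N4→N1→N2: 13 + 9 + 5 + 9 = 36
N0→N1→N2: 13 + 9 = 22
N0→N5→N2: 13 + 10 = 23
N0→N4→N1→N2: 5 + 5 + 9 = 19
N0→N4→N5→N2: 5 + 9 + 10 = 24
Best route has total 19.

19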